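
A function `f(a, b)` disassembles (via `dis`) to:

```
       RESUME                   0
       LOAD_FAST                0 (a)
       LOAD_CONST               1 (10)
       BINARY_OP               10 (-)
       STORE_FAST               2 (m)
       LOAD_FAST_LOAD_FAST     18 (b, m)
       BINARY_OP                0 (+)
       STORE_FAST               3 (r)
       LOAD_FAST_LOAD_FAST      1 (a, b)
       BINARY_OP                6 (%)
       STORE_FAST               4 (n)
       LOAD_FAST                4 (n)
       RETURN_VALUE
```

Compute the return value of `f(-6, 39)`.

LOAD_FAST a → push -6. Stack: [-6]
LOAD_CONST → push 10. Stack: [-6, 10]
BINARY_OP - → -6 - 10 = -16. Stack: [-16]
STORE_FAST m → m=-16. Stack: []
LOAD_FAST_LOAD_FAST b,m → push 39,-16. Stack: [39, -16]
BINARY_OP + → 39 + -16 = 23. Stack: [23]
STORE_FAST r → r=23. Stack: []
LOAD_FAST_LOAD_FAST a,b → push -6,39. Stack: [-6, 39]
BINARY_OP % → -6 % 39 = 33. Stack: [33]
STORE_FAST n → n=33. Stack: []
LOAD_FAST n → push 33. Stack: [33]
RETURN_VALUE → return 33.

33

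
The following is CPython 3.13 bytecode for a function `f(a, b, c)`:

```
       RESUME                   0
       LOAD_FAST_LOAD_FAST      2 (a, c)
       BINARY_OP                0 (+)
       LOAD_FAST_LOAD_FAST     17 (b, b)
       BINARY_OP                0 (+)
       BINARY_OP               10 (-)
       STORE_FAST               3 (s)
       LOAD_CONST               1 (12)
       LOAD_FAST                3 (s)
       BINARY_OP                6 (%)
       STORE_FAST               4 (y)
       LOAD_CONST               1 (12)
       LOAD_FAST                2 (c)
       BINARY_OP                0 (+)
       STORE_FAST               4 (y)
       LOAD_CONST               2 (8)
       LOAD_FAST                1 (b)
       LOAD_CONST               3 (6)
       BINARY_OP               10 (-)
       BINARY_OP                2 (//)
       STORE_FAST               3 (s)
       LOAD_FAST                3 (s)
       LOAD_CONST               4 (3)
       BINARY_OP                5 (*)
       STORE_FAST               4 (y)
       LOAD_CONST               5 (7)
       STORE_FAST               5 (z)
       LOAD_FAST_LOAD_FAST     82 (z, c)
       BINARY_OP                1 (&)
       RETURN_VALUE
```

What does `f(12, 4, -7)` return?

1

LOAD_FAST_LOAD_FAST a,c → push 12,-7. Stack: [12, -7]
BINARY_OP + → 12 + -7 = 5. Stack: [5]
LOAD_FAST_LOAD_FAST b,b → push 4,4. Stack: [5, 4, 4]
BINARY_OP + → 4 + 4 = 8. Stack: [5, 8]
BINARY_OP - → 5 - 8 = -3. Stack: [-3]
STORE_FAST s → s=-3. Stack: []
LOAD_CONST → push 12. Stack: [12]
LOAD_FAST s → push -3. Stack: [12, -3]
BINARY_OP % → 12 % -3 = 0. Stack: [0]
STORE_FAST y → y=0. Stack: []
LOAD_CONST → push 12. Stack: [12]
LOAD_FAST c → push -7. Stack: [12, -7]
BINARY_OP + → 12 + -7 = 5. Stack: [5]
STORE_FAST y → y=5. Stack: []
LOAD_CONST → push 8. Stack: [8]
LOAD_FAST b → push 4. Stack: [8, 4]
LOAD_CONST → push 6. Stack: [8, 4, 6]
BINARY_OP - → 4 - 6 = -2. Stack: [8, -2]
BINARY_OP // → 8 // -2 = -4. Stack: [-4]
STORE_FAST s → s=-4. Stack: []
LOAD_FAST s → push -4. Stack: [-4]
LOAD_CONST → push 3. Stack: [-4, 3]
BINARY_OP * → -4 * 3 = -12. Stack: [-12]
STORE_FAST y → y=-12. Stack: []
LOAD_CONST → push 7. Stack: [7]
STORE_FAST z → z=7. Stack: []
LOAD_FAST_LOAD_FAST z,c → push 7,-7. Stack: [7, -7]
BINARY_OP & → 7 & -7 = 1. Stack: [1]
RETURN_VALUE → return 1.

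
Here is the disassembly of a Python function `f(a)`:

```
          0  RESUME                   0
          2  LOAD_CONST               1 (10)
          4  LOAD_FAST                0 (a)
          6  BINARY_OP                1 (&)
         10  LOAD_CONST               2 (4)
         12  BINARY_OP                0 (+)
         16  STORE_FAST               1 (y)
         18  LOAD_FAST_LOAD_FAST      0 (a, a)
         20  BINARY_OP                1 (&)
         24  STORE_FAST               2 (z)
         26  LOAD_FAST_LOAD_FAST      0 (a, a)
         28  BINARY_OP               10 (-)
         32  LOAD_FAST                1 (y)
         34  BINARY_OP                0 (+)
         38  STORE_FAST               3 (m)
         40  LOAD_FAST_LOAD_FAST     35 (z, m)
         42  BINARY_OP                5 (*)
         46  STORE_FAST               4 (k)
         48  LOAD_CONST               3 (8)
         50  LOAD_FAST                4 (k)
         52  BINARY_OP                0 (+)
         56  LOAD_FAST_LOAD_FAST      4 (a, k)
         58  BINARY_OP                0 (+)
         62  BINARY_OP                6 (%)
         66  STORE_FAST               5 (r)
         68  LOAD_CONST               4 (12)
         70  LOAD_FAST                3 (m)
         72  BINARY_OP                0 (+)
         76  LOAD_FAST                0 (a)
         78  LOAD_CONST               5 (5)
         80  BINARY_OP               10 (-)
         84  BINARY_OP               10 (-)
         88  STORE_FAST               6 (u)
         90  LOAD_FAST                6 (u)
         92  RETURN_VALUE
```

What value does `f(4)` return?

17

LOAD_CONST → push 10. Stack: [10]
LOAD_FAST a → push 4. Stack: [10, 4]
BINARY_OP & → 10 & 4 = 0. Stack: [0]
LOAD_CONST → push 4. Stack: [0, 4]
BINARY_OP + → 0 + 4 = 4. Stack: [4]
STORE_FAST y → y=4. Stack: []
LOAD_FAST_LOAD_FAST a,a → push 4,4. Stack: [4, 4]
BINARY_OP & → 4 & 4 = 4. Stack: [4]
STORE_FAST z → z=4. Stack: []
LOAD_FAST_LOAD_FAST a,a → push 4,4. Stack: [4, 4]
BINARY_OP - → 4 - 4 = 0. Stack: [0]
LOAD_FAST y → push 4. Stack: [0, 4]
BINARY_OP + → 0 + 4 = 4. Stack: [4]
STORE_FAST m → m=4. Stack: []
LOAD_FAST_LOAD_FAST z,m → push 4,4. Stack: [4, 4]
BINARY_OP * → 4 * 4 = 16. Stack: [16]
STORE_FAST k → k=16. Stack: []
LOAD_CONST → push 8. Stack: [8]
LOAD_FAST k → push 16. Stack: [8, 16]
BINARY_OP + → 8 + 16 = 24. Stack: [24]
LOAD_FAST_LOAD_FAST a,k → push 4,16. Stack: [24, 4, 16]
BINARY_OP + → 4 + 16 = 20. Stack: [24, 20]
BINARY_OP % → 24 % 20 = 4. Stack: [4]
STORE_FAST r → r=4. Stack: []
LOAD_CONST → push 12. Stack: [12]
LOAD_FAST m → push 4. Stack: [12, 4]
BINARY_OP + → 12 + 4 = 16. Stack: [16]
LOAD_FAST a → push 4. Stack: [16, 4]
LOAD_CONST → push 5. Stack: [16, 4, 5]
BINARY_OP - → 4 - 5 = -1. Stack: [16, -1]
BINARY_OP - → 16 - -1 = 17. Stack: [17]
STORE_FAST u → u=17. Stack: []
LOAD_FAST u → push 17. Stack: [17]
RETURN_VALUE → return 17.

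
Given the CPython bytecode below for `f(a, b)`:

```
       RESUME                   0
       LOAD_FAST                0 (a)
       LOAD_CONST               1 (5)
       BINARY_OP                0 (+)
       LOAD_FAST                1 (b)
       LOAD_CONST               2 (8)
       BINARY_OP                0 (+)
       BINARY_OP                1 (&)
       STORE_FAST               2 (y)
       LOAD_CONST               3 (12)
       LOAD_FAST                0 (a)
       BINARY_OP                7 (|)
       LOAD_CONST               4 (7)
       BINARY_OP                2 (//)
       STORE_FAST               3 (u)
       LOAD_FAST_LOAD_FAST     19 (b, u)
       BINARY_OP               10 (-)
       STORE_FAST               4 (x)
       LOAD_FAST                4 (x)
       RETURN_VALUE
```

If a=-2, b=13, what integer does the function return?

LOAD_FAST a → push -2. Stack: [-2]
LOAD_CONST → push 5. Stack: [-2, 5]
BINARY_OP + → -2 + 5 = 3. Stack: [3]
LOAD_FAST b → push 13. Stack: [3, 13]
LOAD_CONST → push 8. Stack: [3, 13, 8]
BINARY_OP + → 13 + 8 = 21. Stack: [3, 21]
BINARY_OP & → 3 & 21 = 1. Stack: [1]
STORE_FAST y → y=1. Stack: []
LOAD_CONST → push 12. Stack: [12]
LOAD_FAST a → push -2. Stack: [12, -2]
BINARY_OP | → 12 | -2 = -2. Stack: [-2]
LOAD_CONST → push 7. Stack: [-2, 7]
BINARY_OP // → -2 // 7 = -1. Stack: [-1]
STORE_FAST u → u=-1. Stack: []
LOAD_FAST_LOAD_FAST b,u → push 13,-1. Stack: [13, -1]
BINARY_OP - → 13 - -1 = 14. Stack: [14]
STORE_FAST x → x=14. Stack: []
LOAD_FAST x → push 14. Stack: [14]
RETURN_VALUE → return 14.

14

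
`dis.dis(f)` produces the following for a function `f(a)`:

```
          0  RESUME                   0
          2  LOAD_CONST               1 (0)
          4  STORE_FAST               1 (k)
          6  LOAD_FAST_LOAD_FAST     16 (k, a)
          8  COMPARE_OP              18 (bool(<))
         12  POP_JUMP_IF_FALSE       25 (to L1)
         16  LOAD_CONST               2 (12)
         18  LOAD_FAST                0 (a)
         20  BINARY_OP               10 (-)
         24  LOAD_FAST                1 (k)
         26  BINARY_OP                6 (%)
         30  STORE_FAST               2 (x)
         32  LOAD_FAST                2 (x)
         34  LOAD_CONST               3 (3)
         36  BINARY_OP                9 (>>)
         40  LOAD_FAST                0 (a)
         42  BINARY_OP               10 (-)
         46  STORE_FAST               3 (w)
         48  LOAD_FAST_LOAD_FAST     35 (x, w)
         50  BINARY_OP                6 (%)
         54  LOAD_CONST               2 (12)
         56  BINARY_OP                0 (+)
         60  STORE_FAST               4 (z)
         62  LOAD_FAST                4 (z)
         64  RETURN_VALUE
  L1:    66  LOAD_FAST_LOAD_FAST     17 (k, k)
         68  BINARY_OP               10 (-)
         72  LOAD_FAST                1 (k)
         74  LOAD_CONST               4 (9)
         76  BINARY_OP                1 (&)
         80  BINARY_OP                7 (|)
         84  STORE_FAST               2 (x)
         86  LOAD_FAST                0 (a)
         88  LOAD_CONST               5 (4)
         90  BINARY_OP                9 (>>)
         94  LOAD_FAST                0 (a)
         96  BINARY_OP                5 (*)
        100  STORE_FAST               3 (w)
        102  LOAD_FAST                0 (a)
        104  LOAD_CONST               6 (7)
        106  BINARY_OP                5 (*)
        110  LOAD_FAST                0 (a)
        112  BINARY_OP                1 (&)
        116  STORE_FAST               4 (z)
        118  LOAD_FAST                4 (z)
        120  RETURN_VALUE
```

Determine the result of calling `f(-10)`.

LOAD_CONST → push 0. Stack: [0]
STORE_FAST k → k=0. Stack: []
LOAD_FAST_LOAD_FAST k,a → push 0,-10. Stack: [0, -10]
COMPARE_OP bool(<) → 0 vs -10 = False. Stack: [False]
POP_JUMP_IF_FALSE → pop False; jump. Stack: []
LOAD_FAST_LOAD_FAST k,k → push 0,0. Stack: [0, 0]
BINARY_OP - → 0 - 0 = 0. Stack: [0]
LOAD_FAST k → push 0. Stack: [0, 0]
LOAD_CONST → push 9. Stack: [0, 0, 9]
BINARY_OP & → 0 & 9 = 0. Stack: [0, 0]
BINARY_OP | → 0 | 0 = 0. Stack: [0]
STORE_FAST x → x=0. Stack: []
LOAD_FAST a → push -10. Stack: [-10]
LOAD_CONST → push 4. Stack: [-10, 4]
BINARY_OP >> → -10 >> 4 = -1. Stack: [-1]
LOAD_FAST a → push -10. Stack: [-1, -10]
BINARY_OP * → -1 * -10 = 10. Stack: [10]
STORE_FAST w → w=10. Stack: []
LOAD_FAST a → push -10. Stack: [-10]
LOAD_CONST → push 7. Stack: [-10, 7]
BINARY_OP * → -10 * 7 = -70. Stack: [-70]
LOAD_FAST a → push -10. Stack: [-70, -10]
BINARY_OP & → -70 & -10 = -78. Stack: [-78]
STORE_FAST z → z=-78. Stack: []
LOAD_FAST z → push -78. Stack: [-78]
RETURN_VALUE → return -78.

-78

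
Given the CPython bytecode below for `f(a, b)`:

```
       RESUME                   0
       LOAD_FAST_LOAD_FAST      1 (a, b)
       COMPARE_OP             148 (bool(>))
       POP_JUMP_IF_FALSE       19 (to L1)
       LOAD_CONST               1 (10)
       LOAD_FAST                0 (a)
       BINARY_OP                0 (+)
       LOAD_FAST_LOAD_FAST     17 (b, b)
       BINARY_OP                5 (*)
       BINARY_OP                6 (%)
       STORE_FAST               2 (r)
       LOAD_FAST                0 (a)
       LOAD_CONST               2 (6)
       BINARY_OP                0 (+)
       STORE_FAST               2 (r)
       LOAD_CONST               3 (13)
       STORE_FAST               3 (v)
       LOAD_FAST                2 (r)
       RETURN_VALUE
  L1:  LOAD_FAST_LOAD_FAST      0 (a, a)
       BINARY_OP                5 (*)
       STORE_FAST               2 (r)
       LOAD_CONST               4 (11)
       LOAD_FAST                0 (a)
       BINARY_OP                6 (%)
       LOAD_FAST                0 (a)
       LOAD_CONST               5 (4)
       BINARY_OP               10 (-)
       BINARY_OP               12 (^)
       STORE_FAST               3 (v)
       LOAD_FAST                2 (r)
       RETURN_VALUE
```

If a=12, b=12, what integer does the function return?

144

LOAD_FAST_LOAD_FAST a,b → push 12,12. Stack: [12, 12]
COMPARE_OP bool(>) → 12 vs 12 = False. Stack: [False]
POP_JUMP_IF_FALSE → pop False; jump. Stack: []
LOAD_FAST_LOAD_FAST a,a → push 12,12. Stack: [12, 12]
BINARY_OP * → 12 * 12 = 144. Stack: [144]
STORE_FAST r → r=144. Stack: []
LOAD_CONST → push 11. Stack: [11]
LOAD_FAST a → push 12. Stack: [11, 12]
BINARY_OP % → 11 % 12 = 11. Stack: [11]
LOAD_FAST a → push 12. Stack: [11, 12]
LOAD_CONST → push 4. Stack: [11, 12, 4]
BINARY_OP - → 12 - 4 = 8. Stack: [11, 8]
BINARY_OP ^ → 11 ^ 8 = 3. Stack: [3]
STORE_FAST v → v=3. Stack: []
LOAD_FAST r → push 144. Stack: [144]
RETURN_VALUE → return 144.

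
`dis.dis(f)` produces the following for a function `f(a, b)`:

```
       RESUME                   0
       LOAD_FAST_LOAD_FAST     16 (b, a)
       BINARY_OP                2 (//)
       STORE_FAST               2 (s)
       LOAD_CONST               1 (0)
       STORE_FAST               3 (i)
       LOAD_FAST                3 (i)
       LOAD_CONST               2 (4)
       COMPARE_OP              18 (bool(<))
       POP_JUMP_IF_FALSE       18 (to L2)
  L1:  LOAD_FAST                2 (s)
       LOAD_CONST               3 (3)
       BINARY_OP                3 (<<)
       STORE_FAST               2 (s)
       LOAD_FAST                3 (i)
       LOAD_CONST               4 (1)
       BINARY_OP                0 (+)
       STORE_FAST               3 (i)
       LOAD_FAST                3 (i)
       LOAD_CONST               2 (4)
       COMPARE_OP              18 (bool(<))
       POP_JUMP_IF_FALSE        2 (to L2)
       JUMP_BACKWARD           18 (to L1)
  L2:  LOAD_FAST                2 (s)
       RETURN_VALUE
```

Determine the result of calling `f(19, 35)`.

4096

LOAD_FAST_LOAD_FAST b,a → push 35,19. Stack: [35, 19]
BINARY_OP // → 35 // 19 = 1. Stack: [1]
STORE_FAST s → s=1. Stack: []
LOAD_CONST → push 0. Stack: [0]
STORE_FAST i → i=0. Stack: []
LOAD_FAST i → push 0. Stack: [0]
LOAD_CONST → push 4. Stack: [0, 4]
COMPARE_OP bool(<) → 0 vs 4 = True. Stack: [True]
POP_JUMP_IF_FALSE → pop True; no jump. Stack: []
LOAD_FAST s → push 1. Stack: [1]
LOAD_CONST → push 3. Stack: [1, 3]
BINARY_OP << → 1 << 3 = 8. Stack: [8]
STORE_FAST s → s=8. Stack: []
LOAD_FAST i → push 0. Stack: [0]
LOAD_CONST → push 1. Stack: [0, 1]
BINARY_OP + → 0 + 1 = 1. Stack: [1]
STORE_FAST i → i=1. Stack: []
LOAD_FAST i → push 1. Stack: [1]
LOAD_CONST → push 4. Stack: [1, 4]
COMPARE_OP bool(<) → 1 vs 4 = True. Stack: [True]
POP_JUMP_IF_FALSE → pop True; no jump. Stack: []
LOAD_FAST s → push 8. Stack: [8]
LOAD_CONST → push 3. Stack: [8, 3]
BINARY_OP << → 8 << 3 = 64. Stack: [64]
STORE_FAST s → s=64. Stack: []
LOAD_FAST i → push 1. Stack: [1]
LOAD_CONST → push 1. Stack: [1, 1]
BINARY_OP + → 1 + 1 = 2. Stack: [2]
STORE_FAST i → i=2. Stack: []
LOAD_FAST i → push 2. Stack: [2]
LOAD_CONST → push 4. Stack: [2, 4]
COMPARE_OP bool(<) → 2 vs 4 = True. Stack: [True]
POP_JUMP_IF_FALSE → pop True; no jump. Stack: []
LOAD_FAST s → push 64. Stack: [64]
LOAD_CONST → push 3. Stack: [64, 3]
BINARY_OP << → 64 << 3 = 512. Stack: [512]
STORE_FAST s → s=512. Stack: []
LOAD_FAST i → push 2. Stack: [2]
LOAD_CONST → push 1. Stack: [2, 1]
BINARY_OP + → 2 + 1 = 3. Stack: [3]
STORE_FAST i → i=3. Stack: []
LOAD_FAST i → push 3. Stack: [3]
LOAD_CONST → push 4. Stack: [3, 4]
COMPARE_OP bool(<) → 3 vs 4 = True. Stack: [True]
POP_JUMP_IF_FALSE → pop True; no jump. Stack: []
LOAD_FAST s → push 512. Stack: [512]
LOAD_CONST → push 3. Stack: [512, 3]
BINARY_OP << → 512 << 3 = 4096. Stack: [4096]
STORE_FAST s → s=4096. Stack: []
LOAD_FAST i → push 3. Stack: [3]
LOAD_CONST → push 1. Stack: [3, 1]
BINARY_OP + → 3 + 1 = 4. Stack: [4]
STORE_FAST i → i=4. Stack: []
LOAD_FAST i → push 4. Stack: [4]
LOAD_CONST → push 4. Stack: [4, 4]
COMPARE_OP bool(<) → 4 vs 4 = False. Stack: [False]
POP_JUMP_IF_FALSE → pop False; jump. Stack: []
LOAD_FAST s → push 4096. Stack: [4096]
RETURN_VALUE → return 4096.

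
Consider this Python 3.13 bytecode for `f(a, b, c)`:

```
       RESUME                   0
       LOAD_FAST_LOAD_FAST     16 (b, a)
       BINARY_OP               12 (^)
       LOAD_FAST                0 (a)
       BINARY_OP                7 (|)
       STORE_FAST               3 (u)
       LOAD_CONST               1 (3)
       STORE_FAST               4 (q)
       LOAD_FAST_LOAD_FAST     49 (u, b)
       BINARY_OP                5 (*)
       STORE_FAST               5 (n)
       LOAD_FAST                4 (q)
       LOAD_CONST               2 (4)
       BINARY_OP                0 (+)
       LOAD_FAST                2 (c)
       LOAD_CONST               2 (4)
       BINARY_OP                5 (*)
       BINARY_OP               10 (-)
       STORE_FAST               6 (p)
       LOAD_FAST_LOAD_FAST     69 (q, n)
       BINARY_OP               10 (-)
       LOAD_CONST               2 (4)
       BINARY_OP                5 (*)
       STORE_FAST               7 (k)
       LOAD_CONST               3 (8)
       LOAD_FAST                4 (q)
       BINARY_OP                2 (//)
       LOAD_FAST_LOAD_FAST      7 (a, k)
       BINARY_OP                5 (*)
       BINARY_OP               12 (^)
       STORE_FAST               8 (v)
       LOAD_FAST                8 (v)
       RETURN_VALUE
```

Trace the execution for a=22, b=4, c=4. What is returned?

-7478

LOAD_FAST_LOAD_FAST b,a → push 4,22. Stack: [4, 22]
BINARY_OP ^ → 4 ^ 22 = 18. Stack: [18]
LOAD_FAST a → push 22. Stack: [18, 22]
BINARY_OP | → 18 | 22 = 22. Stack: [22]
STORE_FAST u → u=22. Stack: []
LOAD_CONST → push 3. Stack: [3]
STORE_FAST q → q=3. Stack: []
LOAD_FAST_LOAD_FAST u,b → push 22,4. Stack: [22, 4]
BINARY_OP * → 22 * 4 = 88. Stack: [88]
STORE_FAST n → n=88. Stack: []
LOAD_FAST q → push 3. Stack: [3]
LOAD_CONST → push 4. Stack: [3, 4]
BINARY_OP + → 3 + 4 = 7. Stack: [7]
LOAD_FAST c → push 4. Stack: [7, 4]
LOAD_CONST → push 4. Stack: [7, 4, 4]
BINARY_OP * → 4 * 4 = 16. Stack: [7, 16]
BINARY_OP - → 7 - 16 = -9. Stack: [-9]
STORE_FAST p → p=-9. Stack: []
LOAD_FAST_LOAD_FAST q,n → push 3,88. Stack: [3, 88]
BINARY_OP - → 3 - 88 = -85. Stack: [-85]
LOAD_CONST → push 4. Stack: [-85, 4]
BINARY_OP * → -85 * 4 = -340. Stack: [-340]
STORE_FAST k → k=-340. Stack: []
LOAD_CONST → push 8. Stack: [8]
LOAD_FAST q → push 3. Stack: [8, 3]
BINARY_OP // → 8 // 3 = 2. Stack: [2]
LOAD_FAST_LOAD_FAST a,k → push 22,-340. Stack: [2, 22, -340]
BINARY_OP * → 22 * -340 = -7480. Stack: [2, -7480]
BINARY_OP ^ → 2 ^ -7480 = -7478. Stack: [-7478]
STORE_FAST v → v=-7478. Stack: []
LOAD_FAST v → push -7478. Stack: [-7478]
RETURN_VALUE → return -7478.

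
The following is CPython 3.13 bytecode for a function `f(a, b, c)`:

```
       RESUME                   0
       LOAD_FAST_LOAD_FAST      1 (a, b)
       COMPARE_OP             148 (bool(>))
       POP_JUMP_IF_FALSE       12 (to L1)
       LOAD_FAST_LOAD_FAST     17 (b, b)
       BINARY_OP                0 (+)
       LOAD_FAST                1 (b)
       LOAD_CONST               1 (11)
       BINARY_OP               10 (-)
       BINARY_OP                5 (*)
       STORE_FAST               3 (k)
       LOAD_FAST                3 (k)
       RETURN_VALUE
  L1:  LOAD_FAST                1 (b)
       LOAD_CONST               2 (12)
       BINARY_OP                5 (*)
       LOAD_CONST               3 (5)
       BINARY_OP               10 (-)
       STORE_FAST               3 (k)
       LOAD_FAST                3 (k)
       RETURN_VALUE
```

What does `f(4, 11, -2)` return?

127

LOAD_FAST_LOAD_FAST a,b → push 4,11. Stack: [4, 11]
COMPARE_OP bool(>) → 4 vs 11 = False. Stack: [False]
POP_JUMP_IF_FALSE → pop False; jump. Stack: []
LOAD_FAST b → push 11. Stack: [11]
LOAD_CONST → push 12. Stack: [11, 12]
BINARY_OP * → 11 * 12 = 132. Stack: [132]
LOAD_CONST → push 5. Stack: [132, 5]
BINARY_OP - → 132 - 5 = 127. Stack: [127]
STORE_FAST k → k=127. Stack: []
LOAD_FAST k → push 127. Stack: [127]
RETURN_VALUE → return 127.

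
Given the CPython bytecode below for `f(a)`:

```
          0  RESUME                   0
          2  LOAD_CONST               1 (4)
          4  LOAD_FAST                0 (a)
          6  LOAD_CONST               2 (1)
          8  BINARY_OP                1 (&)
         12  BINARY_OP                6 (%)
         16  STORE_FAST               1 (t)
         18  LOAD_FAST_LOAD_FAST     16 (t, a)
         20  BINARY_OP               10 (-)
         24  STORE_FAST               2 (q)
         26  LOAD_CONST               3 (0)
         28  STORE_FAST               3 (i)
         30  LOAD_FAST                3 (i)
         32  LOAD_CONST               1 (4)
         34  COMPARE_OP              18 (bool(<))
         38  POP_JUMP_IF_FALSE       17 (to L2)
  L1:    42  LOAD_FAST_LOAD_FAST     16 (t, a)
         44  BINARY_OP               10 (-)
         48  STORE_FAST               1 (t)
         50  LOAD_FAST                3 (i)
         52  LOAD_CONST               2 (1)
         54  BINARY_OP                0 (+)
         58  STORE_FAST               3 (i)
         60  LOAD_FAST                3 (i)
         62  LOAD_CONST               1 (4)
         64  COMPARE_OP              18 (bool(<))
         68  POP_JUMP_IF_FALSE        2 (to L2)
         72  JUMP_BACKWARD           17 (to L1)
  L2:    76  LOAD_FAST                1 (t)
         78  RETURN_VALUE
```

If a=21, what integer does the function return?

-84

LOAD_CONST → push 4. Stack: [4]
LOAD_FAST a → push 21. Stack: [4, 21]
LOAD_CONST → push 1. Stack: [4, 21, 1]
BINARY_OP & → 21 & 1 = 1. Stack: [4, 1]
BINARY_OP % → 4 % 1 = 0. Stack: [0]
STORE_FAST t → t=0. Stack: []
LOAD_FAST_LOAD_FAST t,a → push 0,21. Stack: [0, 21]
BINARY_OP - → 0 - 21 = -21. Stack: [-21]
STORE_FAST q → q=-21. Stack: []
LOAD_CONST → push 0. Stack: [0]
STORE_FAST i → i=0. Stack: []
LOAD_FAST i → push 0. Stack: [0]
LOAD_CONST → push 4. Stack: [0, 4]
COMPARE_OP bool(<) → 0 vs 4 = True. Stack: [True]
POP_JUMP_IF_FALSE → pop True; no jump. Stack: []
LOAD_FAST_LOAD_FAST t,a → push 0,21. Stack: [0, 21]
BINARY_OP - → 0 - 21 = -21. Stack: [-21]
STORE_FAST t → t=-21. Stack: []
LOAD_FAST i → push 0. Stack: [0]
LOAD_CONST → push 1. Stack: [0, 1]
BINARY_OP + → 0 + 1 = 1. Stack: [1]
STORE_FAST i → i=1. Stack: []
LOAD_FAST i → push 1. Stack: [1]
LOAD_CONST → push 4. Stack: [1, 4]
COMPARE_OP bool(<) → 1 vs 4 = True. Stack: [True]
POP_JUMP_IF_FALSE → pop True; no jump. Stack: []
LOAD_FAST_LOAD_FAST t,a → push -21,21. Stack: [-21, 21]
BINARY_OP - → -21 - 21 = -42. Stack: [-42]
STORE_FAST t → t=-42. Stack: []
LOAD_FAST i → push 1. Stack: [1]
LOAD_CONST → push 1. Stack: [1, 1]
BINARY_OP + → 1 + 1 = 2. Stack: [2]
STORE_FAST i → i=2. Stack: []
LOAD_FAST i → push 2. Stack: [2]
LOAD_CONST → push 4. Stack: [2, 4]
COMPARE_OP bool(<) → 2 vs 4 = True. Stack: [True]
POP_JUMP_IF_FALSE → pop True; no jump. Stack: []
LOAD_FAST_LOAD_FAST t,a → push -42,21. Stack: [-42, 21]
BINARY_OP - → -42 - 21 = -63. Stack: [-63]
STORE_FAST t → t=-63. Stack: []
LOAD_FAST i → push 2. Stack: [2]
LOAD_CONST → push 1. Stack: [2, 1]
BINARY_OP + → 2 + 1 = 3. Stack: [3]
STORE_FAST i → i=3. Stack: []
LOAD_FAST i → push 3. Stack: [3]
LOAD_CONST → push 4. Stack: [3, 4]
COMPARE_OP bool(<) → 3 vs 4 = True. Stack: [True]
POP_JUMP_IF_FALSE → pop True; no jump. Stack: []
LOAD_FAST_LOAD_FAST t,a → push -63,21. Stack: [-63, 21]
BINARY_OP - → -63 - 21 = -84. Stack: [-84]
STORE_FAST t → t=-84. Stack: []
LOAD_FAST i → push 3. Stack: [3]
LOAD_CONST → push 1. Stack: [3, 1]
BINARY_OP + → 3 + 1 = 4. Stack: [4]
STORE_FAST i → i=4. Stack: []
LOAD_FAST i → push 4. Stack: [4]
LOAD_CONST → push 4. Stack: [4, 4]
COMPARE_OP bool(<) → 4 vs 4 = False. Stack: [False]
POP_JUMP_IF_FALSE → pop False; jump. Stack: []
LOAD_FAST t → push -84. Stack: [-84]
RETURN_VALUE → return -84.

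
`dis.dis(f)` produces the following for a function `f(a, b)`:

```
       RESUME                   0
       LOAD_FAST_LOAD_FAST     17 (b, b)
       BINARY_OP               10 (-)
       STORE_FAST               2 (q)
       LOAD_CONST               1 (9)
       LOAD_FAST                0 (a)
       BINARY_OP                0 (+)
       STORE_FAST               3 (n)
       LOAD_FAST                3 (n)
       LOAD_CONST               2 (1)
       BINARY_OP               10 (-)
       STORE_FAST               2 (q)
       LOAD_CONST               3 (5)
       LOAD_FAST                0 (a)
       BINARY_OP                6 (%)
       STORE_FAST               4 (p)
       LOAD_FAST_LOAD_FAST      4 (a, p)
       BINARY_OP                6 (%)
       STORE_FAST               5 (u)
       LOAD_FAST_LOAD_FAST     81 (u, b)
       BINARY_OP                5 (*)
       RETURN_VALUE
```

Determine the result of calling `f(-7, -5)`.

5

LOAD_FAST_LOAD_FAST b,b → push -5,-5. Stack: [-5, -5]
BINARY_OP - → -5 - -5 = 0. Stack: [0]
STORE_FAST q → q=0. Stack: []
LOAD_CONST → push 9. Stack: [9]
LOAD_FAST a → push -7. Stack: [9, -7]
BINARY_OP + → 9 + -7 = 2. Stack: [2]
STORE_FAST n → n=2. Stack: []
LOAD_FAST n → push 2. Stack: [2]
LOAD_CONST → push 1. Stack: [2, 1]
BINARY_OP - → 2 - 1 = 1. Stack: [1]
STORE_FAST q → q=1. Stack: []
LOAD_CONST → push 5. Stack: [5]
LOAD_FAST a → push -7. Stack: [5, -7]
BINARY_OP % → 5 % -7 = -2. Stack: [-2]
STORE_FAST p → p=-2. Stack: []
LOAD_FAST_LOAD_FAST a,p → push -7,-2. Stack: [-7, -2]
BINARY_OP % → -7 % -2 = -1. Stack: [-1]
STORE_FAST u → u=-1. Stack: []
LOAD_FAST_LOAD_FAST u,b → push -1,-5. Stack: [-1, -5]
BINARY_OP * → -1 * -5 = 5. Stack: [5]
RETURN_VALUE → return 5.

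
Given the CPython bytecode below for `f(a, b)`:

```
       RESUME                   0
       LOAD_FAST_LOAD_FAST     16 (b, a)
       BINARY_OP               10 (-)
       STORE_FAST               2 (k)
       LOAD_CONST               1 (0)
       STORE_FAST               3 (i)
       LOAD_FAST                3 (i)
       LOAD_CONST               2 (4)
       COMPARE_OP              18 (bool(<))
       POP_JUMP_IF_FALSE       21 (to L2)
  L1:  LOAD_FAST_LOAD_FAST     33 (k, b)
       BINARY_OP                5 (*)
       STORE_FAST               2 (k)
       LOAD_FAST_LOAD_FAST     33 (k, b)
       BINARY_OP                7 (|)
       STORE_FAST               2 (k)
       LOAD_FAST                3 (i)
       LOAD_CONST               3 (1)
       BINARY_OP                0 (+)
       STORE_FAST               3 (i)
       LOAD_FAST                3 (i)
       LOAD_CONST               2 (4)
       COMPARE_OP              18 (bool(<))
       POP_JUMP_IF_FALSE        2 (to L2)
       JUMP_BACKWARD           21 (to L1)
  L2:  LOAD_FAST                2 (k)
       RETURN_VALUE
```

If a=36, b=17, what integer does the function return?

-1581987

LOAD_FAST_LOAD_FAST b,a → push 17,36
BINARY_OP - → 17 - 36 = -19
STORE_FAST k → k=-19
LOAD_CONST → push 0
STORE_FAST i → i=0
LOAD_FAST i → push 0
LOAD_CONST → push 4
COMPARE_OP bool(<) → 0 vs 4 = True
POP_JUMP_IF_FALSE → pop True; no jump
LOAD_FAST_LOAD_FAST k,b → push -19,17
BINARY_OP * → -19 * 17 = -323
STORE_FAST k → k=-323
LOAD_FAST_LOAD_FAST k,b → push -323,17
BINARY_OP | → -323 | 17 = -323
STORE_FAST k → k=-323
LOAD_FAST i → push 0
LOAD_CONST → push 1
BINARY_OP + → 0 + 1 = 1
STORE_FAST i → i=1
LOAD_FAST i → push 1
LOAD_CONST → push 4
COMPARE_OP bool(<) → 1 vs 4 = True
POP_JUMP_IF_FALSE → pop True; no jump
LOAD_FAST_LOAD_FAST k,b → push -323,17
BINARY_OP * → -323 * 17 = -5491
STORE_FAST k → k=-5491
LOAD_FAST_LOAD_FAST k,b → push -5491,17
BINARY_OP | → -5491 | 17 = -5475
STORE_FAST k → k=-5475
LOAD_FAST i → push 1
LOAD_CONST → push 1
BINARY_OP + → 1 + 1 = 2
STORE_FAST i → i=2
LOAD_FAST i → push 2
LOAD_CONST → push 4
COMPARE_OP bool(<) → 2 vs 4 = True
POP_JUMP_IF_FALSE → pop True; no jump
LOAD_FAST_LOAD_FAST k,b → push -5475,17
BINARY_OP * → -5475 * 17 = -93075
STORE_FAST k → k=-93075
LOAD_FAST_LOAD_FAST k,b → push -93075,17
BINARY_OP | → -93075 | 17 = -93059
STORE_FAST k → k=-93059
LOAD_FAST i → push 2
LOAD_CONST → push 1
BINARY_OP + → 2 + 1 = 3
STORE_FAST i → i=3
LOAD_FAST i → push 3
LOAD_CONST → push 4
COMPARE_OP bool(<) → 3 vs 4 = True
POP_JUMP_IF_FALSE → pop True; no jump
LOAD_FAST_LOAD_FAST k,b → push -93059,17
BINARY_OP * → -93059 * 17 = -1582003
STORE_FAST k → k=-1582003
LOAD_FAST_LOAD_FAST k,b → push -1582003,17
BINARY_OP | → -1582003 | 17 = -1581987
STORE_FAST k → k=-1581987
LOAD_FAST i → push 3
LOAD_CONST → push 1
BINARY_OP + → 3 + 1 = 4
STORE_FAST i → i=4
LOAD_FAST i → push 4
LOAD_CONST → push 4
COMPARE_OP bool(<) → 4 vs 4 = False
POP_JUMP_IF_FALSE → pop False; jump
LOAD_FAST k → push -1581987
RETURN_VALUE → return -1581987.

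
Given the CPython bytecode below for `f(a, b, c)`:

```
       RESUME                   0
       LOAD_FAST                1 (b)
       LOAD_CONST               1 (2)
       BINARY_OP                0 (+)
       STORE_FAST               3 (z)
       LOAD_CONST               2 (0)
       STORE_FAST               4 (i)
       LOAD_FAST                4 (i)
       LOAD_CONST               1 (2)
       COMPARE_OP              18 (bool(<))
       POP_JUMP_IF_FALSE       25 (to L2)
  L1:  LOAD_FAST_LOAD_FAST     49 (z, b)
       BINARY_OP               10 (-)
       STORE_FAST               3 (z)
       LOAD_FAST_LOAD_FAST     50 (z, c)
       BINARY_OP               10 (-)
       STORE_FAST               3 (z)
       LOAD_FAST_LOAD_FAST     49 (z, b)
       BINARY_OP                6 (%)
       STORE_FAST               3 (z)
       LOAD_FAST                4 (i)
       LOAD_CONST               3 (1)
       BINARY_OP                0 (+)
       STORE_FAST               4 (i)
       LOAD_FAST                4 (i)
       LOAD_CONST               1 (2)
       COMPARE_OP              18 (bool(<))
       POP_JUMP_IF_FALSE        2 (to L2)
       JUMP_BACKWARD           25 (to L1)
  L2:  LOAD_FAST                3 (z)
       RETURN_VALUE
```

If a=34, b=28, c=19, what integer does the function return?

LOAD_FAST b → push 28. Stack: [28]
LOAD_CONST → push 2. Stack: [28, 2]
BINARY_OP + → 28 + 2 = 30. Stack: [30]
STORE_FAST z → z=30. Stack: []
LOAD_CONST → push 0. Stack: [0]
STORE_FAST i → i=0. Stack: []
LOAD_FAST i → push 0. Stack: [0]
LOAD_CONST → push 2. Stack: [0, 2]
COMPARE_OP bool(<) → 0 vs 2 = True. Stack: [True]
POP_JUMP_IF_FALSE → pop True; no jump. Stack: []
LOAD_FAST_LOAD_FAST z,b → push 30,28. Stack: [30, 28]
BINARY_OP - → 30 - 28 = 2. Stack: [2]
STORE_FAST z → z=2. Stack: []
LOAD_FAST_LOAD_FAST z,c → push 2,19. Stack: [2, 19]
BINARY_OP - → 2 - 19 = -17. Stack: [-17]
STORE_FAST z → z=-17. Stack: []
LOAD_FAST_LOAD_FAST z,b → push -17,28. Stack: [-17, 28]
BINARY_OP % → -17 % 28 = 11. Stack: [11]
STORE_FAST z → z=11. Stack: []
LOAD_FAST i → push 0. Stack: [0]
LOAD_CONST → push 1. Stack: [0, 1]
BINARY_OP + → 0 + 1 = 1. Stack: [1]
STORE_FAST i → i=1. Stack: []
LOAD_FAST i → push 1. Stack: [1]
LOAD_CONST → push 2. Stack: [1, 2]
COMPARE_OP bool(<) → 1 vs 2 = True. Stack: [True]
POP_JUMP_IF_FALSE → pop True; no jump. Stack: []
LOAD_FAST_LOAD_FAST z,b → push 11,28. Stack: [11, 28]
BINARY_OP - → 11 - 28 = -17. Stack: [-17]
STORE_FAST z → z=-17. Stack: []
LOAD_FAST_LOAD_FAST z,c → push -17,19. Stack: [-17, 19]
BINARY_OP - → -17 - 19 = -36. Stack: [-36]
STORE_FAST z → z=-36. Stack: []
LOAD_FAST_LOAD_FAST z,b → push -36,28. Stack: [-36, 28]
BINARY_OP % → -36 % 28 = 20. Stack: [20]
STORE_FAST z → z=20. Stack: []
LOAD_FAST i → push 1. Stack: [1]
LOAD_CONST → push 1. Stack: [1, 1]
BINARY_OP + → 1 + 1 = 2. Stack: [2]
STORE_FAST i → i=2. Stack: []
LOAD_FAST i → push 2. Stack: [2]
LOAD_CONST → push 2. Stack: [2, 2]
COMPARE_OP bool(<) → 2 vs 2 = False. Stack: [False]
POP_JUMP_IF_FALSE → pop False; jump. Stack: []
LOAD_FAST z → push 20. Stack: [20]
RETURN_VALUE → return 20.

20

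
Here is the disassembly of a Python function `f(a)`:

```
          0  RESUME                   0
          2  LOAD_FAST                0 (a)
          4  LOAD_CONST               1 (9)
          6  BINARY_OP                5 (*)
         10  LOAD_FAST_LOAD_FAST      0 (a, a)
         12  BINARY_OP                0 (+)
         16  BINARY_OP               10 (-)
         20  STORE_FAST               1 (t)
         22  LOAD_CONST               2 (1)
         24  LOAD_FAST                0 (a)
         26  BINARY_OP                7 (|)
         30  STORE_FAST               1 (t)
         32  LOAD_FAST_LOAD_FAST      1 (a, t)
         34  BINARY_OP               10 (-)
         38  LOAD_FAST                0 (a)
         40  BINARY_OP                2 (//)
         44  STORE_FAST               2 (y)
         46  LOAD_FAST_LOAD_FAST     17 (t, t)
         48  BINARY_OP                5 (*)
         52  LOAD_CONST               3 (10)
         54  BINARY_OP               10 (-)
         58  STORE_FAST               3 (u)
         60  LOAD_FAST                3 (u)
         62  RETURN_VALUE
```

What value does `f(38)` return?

LOAD_FAST a → push 38. Stack: [38]
LOAD_CONST → push 9. Stack: [38, 9]
BINARY_OP * → 38 * 9 = 342. Stack: [342]
LOAD_FAST_LOAD_FAST a,a → push 38,38. Stack: [342, 38, 38]
BINARY_OP + → 38 + 38 = 76. Stack: [342, 76]
BINARY_OP - → 342 - 76 = 266. Stack: [266]
STORE_FAST t → t=266. Stack: []
LOAD_CONST → push 1. Stack: [1]
LOAD_FAST a → push 38. Stack: [1, 38]
BINARY_OP | → 1 | 38 = 39. Stack: [39]
STORE_FAST t → t=39. Stack: []
LOAD_FAST_LOAD_FAST a,t → push 38,39. Stack: [38, 39]
BINARY_OP - → 38 - 39 = -1. Stack: [-1]
LOAD_FAST a → push 38. Stack: [-1, 38]
BINARY_OP // → -1 // 38 = -1. Stack: [-1]
STORE_FAST y → y=-1. Stack: []
LOAD_FAST_LOAD_FAST t,t → push 39,39. Stack: [39, 39]
BINARY_OP * → 39 * 39 = 1521. Stack: [1521]
LOAD_CONST → push 10. Stack: [1521, 10]
BINARY_OP - → 1521 - 10 = 1511. Stack: [1511]
STORE_FAST u → u=1511. Stack: []
LOAD_FAST u → push 1511. Stack: [1511]
RETURN_VALUE → return 1511.

1511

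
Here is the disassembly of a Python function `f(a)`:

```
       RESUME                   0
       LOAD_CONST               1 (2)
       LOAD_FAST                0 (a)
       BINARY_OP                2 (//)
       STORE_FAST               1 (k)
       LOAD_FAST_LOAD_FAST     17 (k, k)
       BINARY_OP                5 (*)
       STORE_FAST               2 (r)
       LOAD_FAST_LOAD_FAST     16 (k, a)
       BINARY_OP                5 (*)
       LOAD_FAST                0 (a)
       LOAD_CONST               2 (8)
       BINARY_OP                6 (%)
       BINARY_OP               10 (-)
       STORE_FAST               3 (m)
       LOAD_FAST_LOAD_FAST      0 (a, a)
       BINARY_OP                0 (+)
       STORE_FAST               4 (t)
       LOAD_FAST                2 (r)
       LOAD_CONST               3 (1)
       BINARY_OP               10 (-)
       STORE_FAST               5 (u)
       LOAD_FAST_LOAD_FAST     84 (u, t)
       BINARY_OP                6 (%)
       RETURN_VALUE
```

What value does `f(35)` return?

LOAD_CONST → push 2. Stack: [2]
LOAD_FAST a → push 35. Stack: [2, 35]
BINARY_OP // → 2 // 35 = 0. Stack: [0]
STORE_FAST k → k=0. Stack: []
LOAD_FAST_LOAD_FAST k,k → push 0,0. Stack: [0, 0]
BINARY_OP * → 0 * 0 = 0. Stack: [0]
STORE_FAST r → r=0. Stack: []
LOAD_FAST_LOAD_FAST k,a → push 0,35. Stack: [0, 35]
BINARY_OP * → 0 * 35 = 0. Stack: [0]
LOAD_FAST a → push 35. Stack: [0, 35]
LOAD_CONST → push 8. Stack: [0, 35, 8]
BINARY_OP % → 35 % 8 = 3. Stack: [0, 3]
BINARY_OP - → 0 - 3 = -3. Stack: [-3]
STORE_FAST m → m=-3. Stack: []
LOAD_FAST_LOAD_FAST a,a → push 35,35. Stack: [35, 35]
BINARY_OP + → 35 + 35 = 70. Stack: [70]
STORE_FAST t → t=70. Stack: []
LOAD_FAST r → push 0. Stack: [0]
LOAD_CONST → push 1. Stack: [0, 1]
BINARY_OP - → 0 - 1 = -1. Stack: [-1]
STORE_FAST u → u=-1. Stack: []
LOAD_FAST_LOAD_FAST u,t → push -1,70. Stack: [-1, 70]
BINARY_OP % → -1 % 70 = 69. Stack: [69]
RETURN_VALUE → return 69.

69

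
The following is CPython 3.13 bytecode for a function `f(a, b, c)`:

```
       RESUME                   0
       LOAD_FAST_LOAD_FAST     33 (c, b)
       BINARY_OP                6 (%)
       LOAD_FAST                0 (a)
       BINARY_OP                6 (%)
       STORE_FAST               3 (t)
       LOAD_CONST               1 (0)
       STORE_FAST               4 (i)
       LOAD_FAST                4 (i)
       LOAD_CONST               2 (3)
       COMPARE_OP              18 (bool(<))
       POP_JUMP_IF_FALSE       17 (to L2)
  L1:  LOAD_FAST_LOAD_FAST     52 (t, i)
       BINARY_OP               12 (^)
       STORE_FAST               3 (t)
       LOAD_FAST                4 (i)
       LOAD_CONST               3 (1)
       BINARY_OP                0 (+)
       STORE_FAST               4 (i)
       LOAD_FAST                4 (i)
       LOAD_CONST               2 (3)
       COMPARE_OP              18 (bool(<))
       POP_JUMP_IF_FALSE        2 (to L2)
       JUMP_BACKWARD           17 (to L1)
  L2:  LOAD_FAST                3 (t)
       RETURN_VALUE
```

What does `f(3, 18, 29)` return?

1

LOAD_FAST_LOAD_FAST c,b → push 29,18. Stack: [29, 18]
BINARY_OP % → 29 % 18 = 11. Stack: [11]
LOAD_FAST a → push 3. Stack: [11, 3]
BINARY_OP % → 11 % 3 = 2. Stack: [2]
STORE_FAST t → t=2. Stack: []
LOAD_CONST → push 0. Stack: [0]
STORE_FAST i → i=0. Stack: []
LOAD_FAST i → push 0. Stack: [0]
LOAD_CONST → push 3. Stack: [0, 3]
COMPARE_OP bool(<) → 0 vs 3 = True. Stack: [True]
POP_JUMP_IF_FALSE → pop True; no jump. Stack: []
LOAD_FAST_LOAD_FAST t,i → push 2,0. Stack: [2, 0]
BINARY_OP ^ → 2 ^ 0 = 2. Stack: [2]
STORE_FAST t → t=2. Stack: []
LOAD_FAST i → push 0. Stack: [0]
LOAD_CONST → push 1. Stack: [0, 1]
BINARY_OP + → 0 + 1 = 1. Stack: [1]
STORE_FAST i → i=1. Stack: []
LOAD_FAST i → push 1. Stack: [1]
LOAD_CONST → push 3. Stack: [1, 3]
COMPARE_OP bool(<) → 1 vs 3 = True. Stack: [True]
POP_JUMP_IF_FALSE → pop True; no jump. Stack: []
LOAD_FAST_LOAD_FAST t,i → push 2,1. Stack: [2, 1]
BINARY_OP ^ → 2 ^ 1 = 3. Stack: [3]
STORE_FAST t → t=3. Stack: []
LOAD_FAST i → push 1. Stack: [1]
LOAD_CONST → push 1. Stack: [1, 1]
BINARY_OP + → 1 + 1 = 2. Stack: [2]
STORE_FAST i → i=2. Stack: []
LOAD_FAST i → push 2. Stack: [2]
LOAD_CONST → push 3. Stack: [2, 3]
COMPARE_OP bool(<) → 2 vs 3 = True. Stack: [True]
POP_JUMP_IF_FALSE → pop True; no jump. Stack: []
LOAD_FAST_LOAD_FAST t,i → push 3,2. Stack: [3, 2]
BINARY_OP ^ → 3 ^ 2 = 1. Stack: [1]
STORE_FAST t → t=1. Stack: []
LOAD_FAST i → push 2. Stack: [2]
LOAD_CONST → push 1. Stack: [2, 1]
BINARY_OP + → 2 + 1 = 3. Stack: [3]
STORE_FAST i → i=3. Stack: []
LOAD_FAST i → push 3. Stack: [3]
LOAD_CONST → push 3. Stack: [3, 3]
COMPARE_OP bool(<) → 3 vs 3 = False. Stack: [False]
POP_JUMP_IF_FALSE → pop False; jump. Stack: []
LOAD_FAST t → push 1. Stack: [1]
RETURN_VALUE → return 1.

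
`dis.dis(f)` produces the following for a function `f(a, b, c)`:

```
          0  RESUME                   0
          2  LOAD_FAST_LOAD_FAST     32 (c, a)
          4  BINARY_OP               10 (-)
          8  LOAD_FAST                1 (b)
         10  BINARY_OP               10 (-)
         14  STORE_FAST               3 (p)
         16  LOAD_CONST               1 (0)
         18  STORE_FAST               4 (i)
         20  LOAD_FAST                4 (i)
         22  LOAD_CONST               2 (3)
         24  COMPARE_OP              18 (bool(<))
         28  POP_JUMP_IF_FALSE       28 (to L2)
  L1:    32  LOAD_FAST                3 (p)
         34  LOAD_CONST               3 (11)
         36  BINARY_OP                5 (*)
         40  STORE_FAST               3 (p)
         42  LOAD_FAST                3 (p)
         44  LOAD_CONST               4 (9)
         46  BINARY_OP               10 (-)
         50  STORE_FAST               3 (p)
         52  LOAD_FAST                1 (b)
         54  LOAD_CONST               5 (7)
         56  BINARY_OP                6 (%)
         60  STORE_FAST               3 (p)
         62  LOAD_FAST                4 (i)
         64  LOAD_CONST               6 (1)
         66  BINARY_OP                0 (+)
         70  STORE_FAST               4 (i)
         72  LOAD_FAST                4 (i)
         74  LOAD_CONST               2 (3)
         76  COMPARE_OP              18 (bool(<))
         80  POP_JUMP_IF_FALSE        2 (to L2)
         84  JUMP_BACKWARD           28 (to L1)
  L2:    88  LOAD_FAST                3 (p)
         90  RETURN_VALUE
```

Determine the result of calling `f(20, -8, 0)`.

LOAD_FAST_LOAD_FAST c,a → push 0,20
BINARY_OP - → 0 - 20 = -20
LOAD_FAST b → push -8
BINARY_OP - → -20 - -8 = -12
STORE_FAST p → p=-12
LOAD_CONST → push 0
STORE_FAST i → i=0
LOAD_FAST i → push 0
LOAD_CONST → push 3
COMPARE_OP bool(<) → 0 vs 3 = True
POP_JUMP_IF_FALSE → pop True; no jump
LOAD_FAST p → push -12
LOAD_CONST → push 11
BINARY_OP * → -12 * 11 = -132
STORE_FAST p → p=-132
LOAD_FAST p → push -132
LOAD_CONST → push 9
BINARY_OP - → -132 - 9 = -141
STORE_FAST p → p=-141
LOAD_FAST b → push -8
LOAD_CONST → push 7
BINARY_OP % → -8 % 7 = 6
STORE_FAST p → p=6
LOAD_FAST i → push 0
LOAD_CONST → push 1
BINARY_OP + → 0 + 1 = 1
STORE_FAST i → i=1
LOAD_FAST i → push 1
LOAD_CONST → push 3
COMPARE_OP bool(<) → 1 vs 3 = True
POP_JUMP_IF_FALSE → pop True; no jump
LOAD_FAST p → push 6
LOAD_CONST → push 11
BINARY_OP * → 6 * 11 = 66
STORE_FAST p → p=66
LOAD_FAST p → push 66
LOAD_CONST → push 9
BINARY_OP - → 66 - 9 = 57
STORE_FAST p → p=57
LOAD_FAST b → push -8
LOAD_CONST → push 7
BINARY_OP % → -8 % 7 = 6
STORE_FAST p → p=6
LOAD_FAST i → push 1
LOAD_CONST → push 1
BINARY_OP + → 1 + 1 = 2
STORE_FAST i → i=2
LOAD_FAST i → push 2
LOAD_CONST → push 3
COMPARE_OP bool(<) → 2 vs 3 = True
POP_JUMP_IF_FALSE → pop True; no jump
LOAD_FAST p → push 6
LOAD_CONST → push 11
BINARY_OP * → 6 * 11 = 66
STORE_FAST p → p=66
LOAD_FAST p → push 66
LOAD_CONST → push 9
BINARY_OP - → 66 - 9 = 57
STORE_FAST p → p=57
LOAD_FAST b → push -8
LOAD_CONST → push 7
BINARY_OP % → -8 % 7 = 6
STORE_FAST p → p=6
LOAD_FAST i → push 2
LOAD_CONST → push 1
BINARY_OP + → 2 + 1 = 3
STORE_FAST i → i=3
LOAD_FAST i → push 3
LOAD_CONST → push 3
COMPARE_OP bool(<) → 3 vs 3 = False
POP_JUMP_IF_FALSE → pop False; jump
LOAD_FAST p → push 6
RETURN_VALUE → return 6.

6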